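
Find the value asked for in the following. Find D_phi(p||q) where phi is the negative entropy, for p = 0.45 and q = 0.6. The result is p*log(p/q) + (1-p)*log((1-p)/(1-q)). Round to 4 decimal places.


Bregman divergence with negative entropy generator:
D = p*log(p/q) + (1-p)*log((1-p)/(1-q)).
p = 0.45, q = 0.6.
p*log(p/q) = 0.45*log(0.45/0.6) = -0.129457.
(1-p)*log((1-p)/(1-q)) = 0.55*log(0.55/0.4) = 0.17515.
D = -0.129457 + 0.17515 = 0.0457

0.0457


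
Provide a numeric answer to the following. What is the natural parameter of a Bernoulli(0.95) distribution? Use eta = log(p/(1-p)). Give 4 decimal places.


Natural parameter for Bernoulli: eta = log(p/(1-p)).
p = 0.95, 1-p = 0.05.
p/(1-p) = 19.0.
eta = log(19.0) = 2.9444

2.9444


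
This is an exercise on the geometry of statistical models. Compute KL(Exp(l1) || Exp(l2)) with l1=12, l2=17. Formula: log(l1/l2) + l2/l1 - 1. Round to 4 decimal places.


KL divergence for exponential family:
KL = log(l1/l2) + l2/l1 - 1.
log(12/17) = -0.348307.
17/12 = 1.416667.
KL = -0.348307 + 1.416667 - 1 = 0.0684

0.0684


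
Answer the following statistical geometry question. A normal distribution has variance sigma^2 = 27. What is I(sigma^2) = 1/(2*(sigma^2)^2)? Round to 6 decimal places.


Fisher information for variance: I(sigma^2) = 1/(2*sigma^4).
sigma^2 = 27, so sigma^4 = 729.
I = 1/(2*729) = 1/1458 = 0.000686

0.000686


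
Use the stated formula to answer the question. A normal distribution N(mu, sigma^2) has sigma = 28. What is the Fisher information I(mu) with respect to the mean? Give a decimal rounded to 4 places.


The Fisher information for the mean of a normal distribution is I(mu) = 1/sigma^2.
sigma = 28, so sigma^2 = 784.
I(mu) = 1/784 = 0.0013

0.0013


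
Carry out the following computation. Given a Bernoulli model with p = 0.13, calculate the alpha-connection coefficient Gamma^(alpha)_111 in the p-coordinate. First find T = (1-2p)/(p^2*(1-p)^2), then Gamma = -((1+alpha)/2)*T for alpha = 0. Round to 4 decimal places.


Skewness (Amari-Chentsov) tensor: T = (1-2p)/(p^2*(1-p)^2).
p = 0.13, 1-2p = 0.74, p^2 = 0.0169, (1-p)^2 = 0.7569.
T = 0.74/(0.0169 * 0.7569) = 57.850419.
In the p-coordinate, Gamma^(alpha) = Gamma^(0) - (alpha/2)*T with Gamma^(0) = (1/2)*g'(p) = -T/2,
so Gamma^(alpha) = -((1+alpha)/2)*T.
alpha = 0, -(1+alpha)/2 = -0.5.
Gamma = -0.5 * 57.850419 = -28.9252

-28.9252


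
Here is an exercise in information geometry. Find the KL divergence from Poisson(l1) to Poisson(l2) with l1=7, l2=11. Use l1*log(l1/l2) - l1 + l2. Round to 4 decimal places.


KL divergence for Poisson:
KL = l1*log(l1/l2) - l1 + l2.
l1 = 7, l2 = 11.
log(7/11) = -0.451985.
l1*log(l1/l2) = 7 * -0.451985 = -3.163896.
KL = -3.163896 - 7 + 11 = 0.8361

0.8361


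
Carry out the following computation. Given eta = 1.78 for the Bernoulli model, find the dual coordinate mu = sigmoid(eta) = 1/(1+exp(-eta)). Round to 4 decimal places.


Dual coordinate (expectation parameter) for Bernoulli:
mu = 1/(1+exp(-eta)).
eta = 1.78.
exp(-eta) = exp(-1.78) = 0.168638.
mu = 1/(1+0.168638) = 0.8557

0.8557


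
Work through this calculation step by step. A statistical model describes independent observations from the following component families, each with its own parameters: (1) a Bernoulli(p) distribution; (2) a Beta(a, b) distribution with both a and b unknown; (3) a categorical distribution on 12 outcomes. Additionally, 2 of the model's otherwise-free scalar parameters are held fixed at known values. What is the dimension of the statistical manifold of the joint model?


The dimension of a statistical manifold equals the number of free
(independent) real parameters of the model. For a product of independent
blocks the parameter counts add.
- Bernoulli (p): 1.
- Beta (a, b): 2.
- categorical on 12 outcomes (probabilities sum to 1): 12-1 = 11.
Total = 1 + 2 + 11 = 14.
2 parameter(s) fixed at known values: 14 - 2 = 12.
Dimension = 12

12


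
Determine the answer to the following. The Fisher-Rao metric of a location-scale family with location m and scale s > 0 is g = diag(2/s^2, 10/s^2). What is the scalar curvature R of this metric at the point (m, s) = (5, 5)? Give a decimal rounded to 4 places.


The metric has the form g = (A dm^2 + B ds^2)/s^2 with A = 2, B = 10.
Substitute u = sqrt(A/B)*m: g = B*(du^2 + ds^2)/s^2, i.e. B times the
Poincare upper half-plane metric, which has constant Gaussian curvature -1.
Scaling a 2D metric by a constant c divides the Gaussian curvature by c,
so K = -1/B = -1/(10) = -0.1000 everywhere (the point (m, s) = (5, 5) is irrelevant:
the curvature is constant).
Scalar curvature in dimension 2: R = 2K = -2/(10) = -0.2000.

-0.2000


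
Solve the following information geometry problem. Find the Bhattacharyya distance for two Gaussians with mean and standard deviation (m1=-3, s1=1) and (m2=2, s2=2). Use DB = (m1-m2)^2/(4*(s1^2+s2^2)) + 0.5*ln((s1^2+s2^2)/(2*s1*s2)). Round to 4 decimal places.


Bhattacharyya distance between two Gaussians:
DB = (m1-m2)^2/(4*(s1^2+s2^2)) + (1/2)*ln((s1^2+s2^2)/(2*s1*s2)).
(m1-m2)^2 = (-5)^2 = 25.
s1^2+s2^2 = 1 + 4 = 5.
term1 = 25/20 = 1.25.
term2 = 0.5*ln(5/4.0) = 0.111572.
DB = 1.25 + 0.111572 = 1.3616

1.3616


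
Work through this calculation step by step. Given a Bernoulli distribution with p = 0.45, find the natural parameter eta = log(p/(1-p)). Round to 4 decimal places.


Natural parameter for Bernoulli: eta = log(p/(1-p)).
p = 0.45, 1-p = 0.55.
p/(1-p) = 0.818182.
eta = log(0.818182) = -0.2007

-0.2007


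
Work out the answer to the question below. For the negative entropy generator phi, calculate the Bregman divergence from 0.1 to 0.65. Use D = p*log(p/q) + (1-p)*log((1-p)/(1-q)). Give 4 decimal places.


Bregman divergence with negative entropy generator:
D = p*log(p/q) + (1-p)*log((1-p)/(1-q)).
p = 0.1, q = 0.65.
p*log(p/q) = 0.1*log(0.1/0.65) = -0.18718.
(1-p)*log((1-p)/(1-q)) = 0.9*log(0.9/0.35) = 0.850015.
D = -0.18718 + 0.850015 = 0.6628

0.6628


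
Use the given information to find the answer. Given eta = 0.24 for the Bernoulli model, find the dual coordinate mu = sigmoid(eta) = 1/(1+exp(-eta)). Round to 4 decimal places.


Dual coordinate (expectation parameter) for Bernoulli:
mu = 1/(1+exp(-eta)).
eta = 0.24.
exp(-eta) = exp(-0.24) = 0.786628.
mu = 1/(1+0.786628) = 0.5597

0.5597


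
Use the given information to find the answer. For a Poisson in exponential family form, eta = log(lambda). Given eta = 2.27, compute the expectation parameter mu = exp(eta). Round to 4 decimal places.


Expectation parameter for Poisson exponential family:
mu = exp(eta).
eta = 2.27.
mu = exp(2.27) = 9.6794

9.6794


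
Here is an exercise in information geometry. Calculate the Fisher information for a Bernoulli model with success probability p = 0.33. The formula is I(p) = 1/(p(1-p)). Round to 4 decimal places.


For Bernoulli(p), Fisher information is I(p) = 1/(p*(1-p)).
p = 0.33, 1-p = 0.67.
p*(1-p) = 0.2211.
I(p) = 1/0.2211 = 4.5228

4.5228


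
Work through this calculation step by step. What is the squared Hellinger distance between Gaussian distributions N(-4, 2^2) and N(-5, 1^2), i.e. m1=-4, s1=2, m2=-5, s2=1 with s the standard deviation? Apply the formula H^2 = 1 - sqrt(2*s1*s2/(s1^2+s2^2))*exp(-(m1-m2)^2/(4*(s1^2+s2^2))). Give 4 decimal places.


Squared Hellinger distance for Gaussians:
H^2 = 1 - sqrt(2*s1*s2/(s1^2+s2^2)) * exp(-(m1-m2)^2/(4*(s1^2+s2^2))).
s1^2 = 4, s2^2 = 1, s1^2+s2^2 = 5.
sqrt(2*2*1/(5)) = 0.894427.
(m1-m2)^2 = (1)^2 = 1.
exp(-1/(4*5)) = exp(-0.05) = 0.951229.
H^2 = 1 - 0.894427*0.951229 = 0.1492

0.1492


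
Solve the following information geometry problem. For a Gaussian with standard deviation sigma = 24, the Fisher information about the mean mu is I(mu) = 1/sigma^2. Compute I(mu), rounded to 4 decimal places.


The Fisher information for the mean of a normal distribution is I(mu) = 1/sigma^2.
sigma = 24, so sigma^2 = 576.
I(mu) = 1/576 = 0.0017

0.0017


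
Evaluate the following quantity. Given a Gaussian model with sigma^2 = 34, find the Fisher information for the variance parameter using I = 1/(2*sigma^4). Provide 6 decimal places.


Fisher information for variance: I(sigma^2) = 1/(2*sigma^4).
sigma^2 = 34, so sigma^4 = 1156.
I = 1/(2*1156) = 1/2312 = 0.000433

0.000433


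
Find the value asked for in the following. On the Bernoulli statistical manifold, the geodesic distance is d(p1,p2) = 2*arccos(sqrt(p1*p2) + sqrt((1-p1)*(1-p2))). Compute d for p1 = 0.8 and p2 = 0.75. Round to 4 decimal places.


Geodesic distance on Bernoulli manifold:
d(p1,p2) = 2*arccos(sqrt(p1*p2) + sqrt((1-p1)*(1-p2))).
sqrt(p1*p2) = sqrt(0.8*0.75) = 0.774597.
sqrt((1-p1)*(1-p2)) = sqrt(0.2*0.25) = 0.223607.
arg = 0.774597 + 0.223607 = 0.998203.
d = 2*arccos(0.998203) = 0.1199

0.1199


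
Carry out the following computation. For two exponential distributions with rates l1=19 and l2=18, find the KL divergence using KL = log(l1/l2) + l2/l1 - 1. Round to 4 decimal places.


KL divergence for exponential family:
KL = log(l1/l2) + l2/l1 - 1.
log(19/18) = 0.054067.
18/19 = 0.947368.
KL = 0.054067 + 0.947368 - 1 = 0.0014

0.0014


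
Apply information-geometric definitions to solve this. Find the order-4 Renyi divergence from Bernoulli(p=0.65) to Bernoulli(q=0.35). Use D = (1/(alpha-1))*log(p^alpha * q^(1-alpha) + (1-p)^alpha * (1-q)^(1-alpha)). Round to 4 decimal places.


Renyi divergence of order alpha between Bernoulli distributions:
D = (1/(alpha-1))*log(p^alpha * q^(1-alpha) + (1-p)^alpha * (1-q)^(1-alpha)).
alpha = 4, p = 0.65, q = 0.35.
p^alpha * q^(1-alpha) = 0.65^4 * 0.35^-3 = 4.163411.
(1-p)^alpha * (1-q)^(1-alpha) = 0.35^4 * 0.65^-3 = 0.054643.
sum = 4.163411 + 0.054643 = 4.218054.
D = (1/3)*log(4.218054) = 0.4798

0.4798


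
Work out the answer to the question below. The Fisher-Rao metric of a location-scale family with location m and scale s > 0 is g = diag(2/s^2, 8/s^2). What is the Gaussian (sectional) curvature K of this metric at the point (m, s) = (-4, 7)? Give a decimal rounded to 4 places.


The metric has the form g = (A dm^2 + B ds^2)/s^2 with A = 2, B = 8.
Substitute u = sqrt(A/B)*m: g = B*(du^2 + ds^2)/s^2, i.e. B times the
Poincare upper half-plane metric, which has constant Gaussian curvature -1.
Scaling a 2D metric by a constant c divides the Gaussian curvature by c,
so K = -1/B = -1/(8) = -0.1250 everywhere (the point (m, s) = (-4, 7) is irrelevant:
the curvature is constant).
The requested Gaussian curvature is K = -0.1250.

-0.1250


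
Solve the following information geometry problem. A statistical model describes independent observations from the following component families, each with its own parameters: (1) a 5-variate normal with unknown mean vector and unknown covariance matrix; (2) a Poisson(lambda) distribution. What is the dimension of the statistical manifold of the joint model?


The dimension of a statistical manifold equals the number of free
(independent) real parameters of the model. For a product of independent
blocks the parameter counts add.
- 5-variate normal: 5 (mean) + 5*6/2 = 15 (symmetric covariance) = 20.
- Poisson (lambda): 1.
Total = 20 + 1 = 21.
Dimension = 21

21


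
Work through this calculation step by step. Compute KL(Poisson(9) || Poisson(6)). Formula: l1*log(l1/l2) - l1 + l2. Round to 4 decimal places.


KL divergence for Poisson:
KL = l1*log(l1/l2) - l1 + l2.
l1 = 9, l2 = 6.
log(9/6) = 0.405465.
l1*log(l1/l2) = 9 * 0.405465 = 3.649186.
KL = 3.649186 - 9 + 6 = 0.6492

0.6492


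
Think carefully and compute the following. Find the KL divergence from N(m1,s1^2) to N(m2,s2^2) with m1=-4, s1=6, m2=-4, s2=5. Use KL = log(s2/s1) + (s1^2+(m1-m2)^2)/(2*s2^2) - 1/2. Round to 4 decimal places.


KL divergence between normal distributions:
KL = log(s2/s1) + (s1^2 + (m1-m2)^2)/(2*s2^2) - 1/2.
log(5/6) = -0.182322.
(6^2 + (-4--4)^2)/(2*5^2) = (36 + 0)/50 = 0.72.
KL = -0.182322 + 0.72 - 0.5 = 0.0377

0.0377


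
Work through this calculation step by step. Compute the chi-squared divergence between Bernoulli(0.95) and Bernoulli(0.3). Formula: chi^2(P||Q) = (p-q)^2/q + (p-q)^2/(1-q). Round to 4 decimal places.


Chi-squared divergence between Bernoulli distributions:
chi^2 = (p-q)^2/q + (p-q)^2/(1-q).
p = 0.95, q = 0.3, p-q = 0.65.
(p-q)^2 = 0.4225.
term1 = 0.4225/0.3 = 1.408333.
term2 = 0.4225/0.7 = 0.603571.
chi^2 = 1.408333 + 0.603571 = 2.0119

2.0119


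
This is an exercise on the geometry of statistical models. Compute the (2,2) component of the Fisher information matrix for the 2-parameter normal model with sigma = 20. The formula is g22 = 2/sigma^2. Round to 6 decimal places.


For the 2-parameter normal family, the Fisher metric has:
  g11 = 1/sigma^2, g22 = 2/sigma^2.
sigma = 20, sigma^2 = 400.
g22 = 0.005000

0.005000


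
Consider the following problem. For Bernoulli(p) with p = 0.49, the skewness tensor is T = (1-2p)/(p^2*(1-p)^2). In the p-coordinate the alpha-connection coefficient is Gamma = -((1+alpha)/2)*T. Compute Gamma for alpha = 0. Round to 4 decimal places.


Skewness (Amari-Chentsov) tensor: T = (1-2p)/(p^2*(1-p)^2).
p = 0.49, 1-2p = 0.02, p^2 = 0.2401, (1-p)^2 = 0.2601.
T = 0.02/(0.2401 * 0.2601) = 0.320256.
In the p-coordinate, Gamma^(alpha) = Gamma^(0) - (alpha/2)*T with Gamma^(0) = (1/2)*g'(p) = -T/2,
so Gamma^(alpha) = -((1+alpha)/2)*T.
alpha = 0, -(1+alpha)/2 = -0.5.
Gamma = -0.5 * 0.320256 = -0.1601

-0.1601


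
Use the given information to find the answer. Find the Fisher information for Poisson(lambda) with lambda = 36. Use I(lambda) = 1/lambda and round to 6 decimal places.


Fisher information for Poisson: I(lambda) = 1/lambda.
lambda = 36.
I(lambda) = 1/36 = 0.027778

0.027778


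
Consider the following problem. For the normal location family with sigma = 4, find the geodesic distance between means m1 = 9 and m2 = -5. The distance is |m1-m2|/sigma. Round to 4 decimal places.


On the fixed-variance normal subfamily, geodesic distance = |m1-m2|/sigma.
|9 - -5| = 14.
sigma = 4.
d = 14/4 = 3.5000

3.5000


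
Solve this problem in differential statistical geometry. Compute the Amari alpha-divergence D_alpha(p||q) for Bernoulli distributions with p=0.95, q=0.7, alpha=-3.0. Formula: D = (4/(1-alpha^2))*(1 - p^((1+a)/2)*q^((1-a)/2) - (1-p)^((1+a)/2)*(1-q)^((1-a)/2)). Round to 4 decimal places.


Amari alpha-divergence:
D = (4/(1-alpha^2))*(1 - p^((1+a)/2)*q^((1-a)/2) - (1-p)^((1+a)/2)*(1-q)^((1-a)/2)).
alpha = -3.0, p = 0.95, q = 0.7.
e1 = (1+alpha)/2 = -1.0, e2 = (1-alpha)/2 = 2.0.
t1 = p^e1 * q^e2 = 0.95^-1.0 * 0.7^2.0 = 0.515789.
t2 = (1-p)^e1 * (1-q)^e2 = 0.05^-1.0 * 0.3^2.0 = 1.8.
4/(1-alpha^2) = -0.5.
D = -0.5*(1 - 0.515789 - 1.8) = 0.6579

0.6579


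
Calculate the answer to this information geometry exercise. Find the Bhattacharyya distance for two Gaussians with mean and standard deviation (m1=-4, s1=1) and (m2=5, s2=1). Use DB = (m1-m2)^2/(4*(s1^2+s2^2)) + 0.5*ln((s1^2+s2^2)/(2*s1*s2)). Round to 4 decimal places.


Bhattacharyya distance between two Gaussians:
DB = (m1-m2)^2/(4*(s1^2+s2^2)) + (1/2)*ln((s1^2+s2^2)/(2*s1*s2)).
(m1-m2)^2 = (-9)^2 = 81.
s1^2+s2^2 = 1 + 1 = 2.
term1 = 81/8 = 10.125.
term2 = 0.5*ln(2/2.0) = 0.0.
DB = 10.125 + 0.0 = 10.1250

10.1250


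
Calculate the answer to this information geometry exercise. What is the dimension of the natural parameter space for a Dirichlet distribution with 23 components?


Exponential family dimension calculation:
Dirichlet with 23 components has 23 natural parameters.

23


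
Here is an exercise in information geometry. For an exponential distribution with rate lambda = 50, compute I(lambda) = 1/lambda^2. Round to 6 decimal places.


Fisher information for exponential: I(lambda) = 1/lambda^2.
lambda = 50, lambda^2 = 2500.
I = 1/2500 = 0.000400

0.000400


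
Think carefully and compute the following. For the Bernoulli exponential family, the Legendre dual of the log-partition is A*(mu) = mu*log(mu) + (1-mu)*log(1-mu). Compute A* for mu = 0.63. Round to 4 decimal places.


Legendre transform for Bernoulli:
A*(mu) = mu*log(mu) + (1-mu)*log(1-mu).
mu = 0.63, 1-mu = 0.37.
mu*log(mu) = 0.63*log(0.63) = -0.291082.
(1-mu)*log(1-mu) = 0.37*log(0.37) = -0.367873.
A* = -0.291082 + -0.367873 = -0.6590

-0.6590


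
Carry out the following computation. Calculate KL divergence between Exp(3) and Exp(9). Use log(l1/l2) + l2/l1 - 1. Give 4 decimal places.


KL divergence for exponential family:
KL = log(l1/l2) + l2/l1 - 1.
log(3/9) = -1.098612.
9/3 = 3.0.
KL = -1.098612 + 3.0 - 1 = 0.9014

0.9014


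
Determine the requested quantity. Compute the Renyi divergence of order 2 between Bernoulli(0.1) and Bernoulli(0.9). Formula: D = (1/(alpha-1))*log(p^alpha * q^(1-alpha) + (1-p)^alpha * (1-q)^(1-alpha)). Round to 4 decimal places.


Renyi divergence of order alpha between Bernoulli distributions:
D = (1/(alpha-1))*log(p^alpha * q^(1-alpha) + (1-p)^alpha * (1-q)^(1-alpha)).
alpha = 2, p = 0.1, q = 0.9.
p^alpha * q^(1-alpha) = 0.1^2 * 0.9^-1 = 0.011111.
(1-p)^alpha * (1-q)^(1-alpha) = 0.9^2 * 0.1^-1 = 8.1.
sum = 0.011111 + 8.1 = 8.111111.
D = (1/1)*log(8.111111) = 2.0932

2.0932


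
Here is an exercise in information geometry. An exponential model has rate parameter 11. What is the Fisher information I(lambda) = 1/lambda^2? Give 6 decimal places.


Fisher information for exponential: I(lambda) = 1/lambda^2.
lambda = 11, lambda^2 = 121.
I = 1/121 = 0.008264

0.008264


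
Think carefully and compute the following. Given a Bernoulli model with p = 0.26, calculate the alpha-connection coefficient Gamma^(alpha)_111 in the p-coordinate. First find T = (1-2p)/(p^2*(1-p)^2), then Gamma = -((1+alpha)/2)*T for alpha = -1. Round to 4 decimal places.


Skewness (Amari-Chentsov) tensor: T = (1-2p)/(p^2*(1-p)^2).
p = 0.26, 1-2p = 0.48, p^2 = 0.0676, (1-p)^2 = 0.5476.
T = 0.48/(0.0676 * 0.5476) = 12.966749.
In the p-coordinate, Gamma^(alpha) = Gamma^(0) - (alpha/2)*T with Gamma^(0) = (1/2)*g'(p) = -T/2,
so Gamma^(alpha) = -((1+alpha)/2)*T.
alpha = -1, -(1+alpha)/2 = 0.0.
Gamma = 0.0 * 12.966749 = 0.0000

0.0000


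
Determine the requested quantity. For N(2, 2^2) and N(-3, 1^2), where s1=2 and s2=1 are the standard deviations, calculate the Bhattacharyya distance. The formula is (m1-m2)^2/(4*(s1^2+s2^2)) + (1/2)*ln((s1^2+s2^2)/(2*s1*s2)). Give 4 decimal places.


Bhattacharyya distance between two Gaussians:
DB = (m1-m2)^2/(4*(s1^2+s2^2)) + (1/2)*ln((s1^2+s2^2)/(2*s1*s2)).
(m1-m2)^2 = (5)^2 = 25.
s1^2+s2^2 = 4 + 1 = 5.
term1 = 25/20 = 1.25.
term2 = 0.5*ln(5/4.0) = 0.111572.
DB = 1.25 + 0.111572 = 1.3616

1.3616


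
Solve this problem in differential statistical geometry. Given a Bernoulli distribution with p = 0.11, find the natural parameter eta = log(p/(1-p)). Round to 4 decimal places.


Natural parameter for Bernoulli: eta = log(p/(1-p)).
p = 0.11, 1-p = 0.89.
p/(1-p) = 0.123596.
eta = log(0.123596) = -2.0907

-2.0907


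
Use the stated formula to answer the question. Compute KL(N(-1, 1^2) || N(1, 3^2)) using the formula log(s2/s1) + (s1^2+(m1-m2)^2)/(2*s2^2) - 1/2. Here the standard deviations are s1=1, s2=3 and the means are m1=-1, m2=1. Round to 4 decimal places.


KL divergence between normal distributions:
KL = log(s2/s1) + (s1^2 + (m1-m2)^2)/(2*s2^2) - 1/2.
log(3/1) = 1.098612.
(1^2 + (-1-1)^2)/(2*3^2) = (1 + 4)/18 = 0.277778.
KL = 1.098612 + 0.277778 - 0.5 = 0.8764

0.8764


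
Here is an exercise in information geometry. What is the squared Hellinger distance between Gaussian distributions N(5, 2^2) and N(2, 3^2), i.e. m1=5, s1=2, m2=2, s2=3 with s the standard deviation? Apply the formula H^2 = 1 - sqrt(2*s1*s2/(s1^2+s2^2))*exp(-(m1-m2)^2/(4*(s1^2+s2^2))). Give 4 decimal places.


Squared Hellinger distance for Gaussians:
H^2 = 1 - sqrt(2*s1*s2/(s1^2+s2^2)) * exp(-(m1-m2)^2/(4*(s1^2+s2^2))).
s1^2 = 4, s2^2 = 9, s1^2+s2^2 = 13.
sqrt(2*2*3/(13)) = 0.960769.
(m1-m2)^2 = (3)^2 = 9.
exp(-9/(4*13)) = exp(-0.173077) = 0.841073.
H^2 = 1 - 0.960769*0.841073 = 0.1919

0.1919


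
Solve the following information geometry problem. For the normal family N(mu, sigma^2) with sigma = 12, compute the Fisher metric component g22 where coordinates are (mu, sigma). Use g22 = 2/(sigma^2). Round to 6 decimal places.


For the 2-parameter normal family, the Fisher metric has:
  g11 = 1/sigma^2, g22 = 2/sigma^2.
sigma = 12, sigma^2 = 144.
g22 = 0.013889

0.013889


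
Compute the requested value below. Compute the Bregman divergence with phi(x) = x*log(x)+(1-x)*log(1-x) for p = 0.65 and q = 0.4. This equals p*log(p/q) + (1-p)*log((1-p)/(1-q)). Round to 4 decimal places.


Bregman divergence with negative entropy generator:
D = p*log(p/q) + (1-p)*log((1-p)/(1-q)).
p = 0.65, q = 0.4.
p*log(p/q) = 0.65*log(0.65/0.4) = 0.31558.
(1-p)*log((1-p)/(1-q)) = 0.35*log(0.35/0.6) = -0.188649.
D = 0.31558 + -0.188649 = 0.1269

0.1269


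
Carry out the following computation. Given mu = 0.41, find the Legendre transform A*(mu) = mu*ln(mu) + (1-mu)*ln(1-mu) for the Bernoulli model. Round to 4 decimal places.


Legendre transform for Bernoulli:
A*(mu) = mu*log(mu) + (1-mu)*log(1-mu).
mu = 0.41, 1-mu = 0.59.
mu*log(mu) = 0.41*log(0.41) = -0.365555.
(1-mu)*log(1-mu) = 0.59*log(0.59) = -0.311303.
A* = -0.365555 + -0.311303 = -0.6769

-0.6769


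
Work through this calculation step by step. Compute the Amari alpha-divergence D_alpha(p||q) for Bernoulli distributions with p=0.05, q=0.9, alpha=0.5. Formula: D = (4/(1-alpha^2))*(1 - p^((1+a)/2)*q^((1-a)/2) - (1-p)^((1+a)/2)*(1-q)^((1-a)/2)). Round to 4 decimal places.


Amari alpha-divergence:
D = (4/(1-alpha^2))*(1 - p^((1+a)/2)*q^((1-a)/2) - (1-p)^((1+a)/2)*(1-q)^((1-a)/2)).
alpha = 0.5, p = 0.05, q = 0.9.
e1 = (1+alpha)/2 = 0.75, e2 = (1-alpha)/2 = 0.25.
t1 = p^e1 * q^e2 = 0.05^0.75 * 0.9^0.25 = 0.102988.
t2 = (1-p)^e1 * (1-q)^e2 = 0.95^0.75 * 0.1^0.25 = 0.541119.
4/(1-alpha^2) = 5.333333.
D = 5.333333*(1 - 0.102988 - 0.541119) = 1.8981

1.8981


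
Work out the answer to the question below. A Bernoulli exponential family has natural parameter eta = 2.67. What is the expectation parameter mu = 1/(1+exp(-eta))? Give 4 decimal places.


Dual coordinate (expectation parameter) for Bernoulli:
mu = 1/(1+exp(-eta)).
eta = 2.67.
exp(-eta) = exp(-2.67) = 0.069252.
mu = 1/(1+0.069252) = 0.9352

0.9352


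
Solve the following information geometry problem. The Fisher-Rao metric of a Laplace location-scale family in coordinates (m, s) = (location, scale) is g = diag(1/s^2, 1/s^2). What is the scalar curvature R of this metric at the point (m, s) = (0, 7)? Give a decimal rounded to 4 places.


The metric has the form g = (A dm^2 + B ds^2)/s^2 with A = 1, B = 1.
Substitute u = sqrt(A/B)*m: g = B*(du^2 + ds^2)/s^2, i.e. B times the
Poincare upper half-plane metric, which has constant Gaussian curvature -1.
Scaling a 2D metric by a constant c divides the Gaussian curvature by c,
so K = -1/B = -1/(1) = -1.0000 everywhere (the point (m, s) = (0, 7) is irrelevant:
the curvature is constant).
Scalar curvature in dimension 2: R = 2K = -2/(1) = -2.0000.

-2.0000


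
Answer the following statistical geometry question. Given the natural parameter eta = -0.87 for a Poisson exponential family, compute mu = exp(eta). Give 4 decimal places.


Expectation parameter for Poisson exponential family:
mu = exp(eta).
eta = -0.87.
mu = exp(-0.87) = 0.4190

0.4190


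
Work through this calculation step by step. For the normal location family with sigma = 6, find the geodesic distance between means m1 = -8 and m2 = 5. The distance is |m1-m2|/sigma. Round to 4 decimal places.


On the fixed-variance normal subfamily, geodesic distance = |m1-m2|/sigma.
|-8 - 5| = 13.
sigma = 6.
d = 13/6 = 2.1667

2.1667


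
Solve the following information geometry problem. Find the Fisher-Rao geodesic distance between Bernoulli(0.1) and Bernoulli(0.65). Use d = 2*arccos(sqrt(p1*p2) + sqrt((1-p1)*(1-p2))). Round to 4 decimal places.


Geodesic distance on Bernoulli manifold:
d(p1,p2) = 2*arccos(sqrt(p1*p2) + sqrt((1-p1)*(1-p2))).
sqrt(p1*p2) = sqrt(0.1*0.65) = 0.254951.
sqrt((1-p1)*(1-p2)) = sqrt(0.9*0.35) = 0.561249.
arg = 0.254951 + 0.561249 = 0.8162.
d = 2*arccos(0.8162) = 1.2320

1.2320


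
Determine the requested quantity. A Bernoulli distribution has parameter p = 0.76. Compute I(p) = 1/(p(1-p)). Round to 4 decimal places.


For Bernoulli(p), Fisher information is I(p) = 1/(p*(1-p)).
p = 0.76, 1-p = 0.24.
p*(1-p) = 0.1824.
I(p) = 1/0.1824 = 5.4825

5.4825


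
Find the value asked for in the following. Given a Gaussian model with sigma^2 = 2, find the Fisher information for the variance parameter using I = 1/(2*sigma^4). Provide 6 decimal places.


Fisher information for variance: I(sigma^2) = 1/(2*sigma^4).
sigma^2 = 2, so sigma^4 = 4.
I = 1/(2*4) = 1/8 = 0.125000

0.125000


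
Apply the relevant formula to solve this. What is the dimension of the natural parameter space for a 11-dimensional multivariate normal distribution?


Exponential family dimension calculation:
For 11-dim MVN: mean has 11 params, covariance has 11*12/2 = 66 unique entries.
Total dim = 11 + 66 = 77.

77


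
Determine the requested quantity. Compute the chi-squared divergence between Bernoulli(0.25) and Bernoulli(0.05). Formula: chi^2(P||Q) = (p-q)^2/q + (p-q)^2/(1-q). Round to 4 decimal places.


Chi-squared divergence between Bernoulli distributions:
chi^2 = (p-q)^2/q + (p-q)^2/(1-q).
p = 0.25, q = 0.05, p-q = 0.2.
(p-q)^2 = 0.04.
term1 = 0.04/0.05 = 0.8.
term2 = 0.04/0.95 = 0.042105.
chi^2 = 0.8 + 0.042105 = 0.8421

0.8421


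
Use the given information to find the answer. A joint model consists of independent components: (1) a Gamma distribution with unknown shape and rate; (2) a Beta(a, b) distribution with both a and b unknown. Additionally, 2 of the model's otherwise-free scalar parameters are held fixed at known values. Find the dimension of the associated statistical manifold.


The dimension of a statistical manifold equals the number of free
(independent) real parameters of the model. For a product of independent
blocks the parameter counts add.
- Gamma (shape, rate): 2.
- Beta (a, b): 2.
Total = 2 + 2 = 4.
2 parameter(s) fixed at known values: 4 - 2 = 2.
Dimension = 2

2


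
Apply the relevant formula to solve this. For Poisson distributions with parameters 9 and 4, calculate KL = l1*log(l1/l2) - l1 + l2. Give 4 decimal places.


KL divergence for Poisson:
KL = l1*log(l1/l2) - l1 + l2.
l1 = 9, l2 = 4.
log(9/4) = 0.81093.
l1*log(l1/l2) = 9 * 0.81093 = 7.298372.
KL = 7.298372 - 9 + 4 = 2.2984

2.2984


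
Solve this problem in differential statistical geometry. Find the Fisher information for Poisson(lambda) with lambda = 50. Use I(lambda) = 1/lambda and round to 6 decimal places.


Fisher information for Poisson: I(lambda) = 1/lambda.
lambda = 50.
I(lambda) = 1/50 = 0.020000

0.020000


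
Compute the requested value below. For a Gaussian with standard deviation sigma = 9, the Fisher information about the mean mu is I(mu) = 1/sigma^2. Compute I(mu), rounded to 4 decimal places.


The Fisher information for the mean of a normal distribution is I(mu) = 1/sigma^2.
sigma = 9, so sigma^2 = 81.
I(mu) = 1/81 = 0.0123

0.0123


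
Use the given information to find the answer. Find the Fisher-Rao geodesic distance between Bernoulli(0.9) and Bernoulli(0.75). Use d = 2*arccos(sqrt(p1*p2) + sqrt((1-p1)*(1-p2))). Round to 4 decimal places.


Geodesic distance on Bernoulli manifold:
d(p1,p2) = 2*arccos(sqrt(p1*p2) + sqrt((1-p1)*(1-p2))).
sqrt(p1*p2) = sqrt(0.9*0.75) = 0.821584.
sqrt((1-p1)*(1-p2)) = sqrt(0.1*0.25) = 0.158114.
arg = 0.821584 + 0.158114 = 0.979698.
d = 2*arccos(0.979698) = 0.4037

0.4037


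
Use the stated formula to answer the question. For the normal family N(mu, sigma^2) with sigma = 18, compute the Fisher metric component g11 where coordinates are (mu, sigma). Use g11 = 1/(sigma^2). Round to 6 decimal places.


For the 2-parameter normal family, the Fisher metric has:
  g11 = 1/sigma^2, g22 = 2/sigma^2.
sigma = 18, sigma^2 = 324.
g11 = 0.003086

0.003086


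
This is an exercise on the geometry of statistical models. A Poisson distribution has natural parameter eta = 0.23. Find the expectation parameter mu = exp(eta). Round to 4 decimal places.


Expectation parameter for Poisson exponential family:
mu = exp(eta).
eta = 0.23.
mu = exp(0.23) = 1.2586

1.2586


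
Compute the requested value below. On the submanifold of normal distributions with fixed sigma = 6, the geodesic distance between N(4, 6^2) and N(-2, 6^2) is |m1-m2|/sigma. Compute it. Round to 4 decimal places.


On the fixed-variance normal subfamily, geodesic distance = |m1-m2|/sigma.
|4 - -2| = 6.
sigma = 6.
d = 6/6 = 1.0000

1.0000


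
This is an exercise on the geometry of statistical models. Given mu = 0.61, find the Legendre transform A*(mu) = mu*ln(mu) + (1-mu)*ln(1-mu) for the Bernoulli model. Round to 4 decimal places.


Legendre transform for Bernoulli:
A*(mu) = mu*log(mu) + (1-mu)*log(1-mu).
mu = 0.61, 1-mu = 0.39.
mu*log(mu) = 0.61*log(0.61) = -0.301521.
(1-mu)*log(1-mu) = 0.39*log(0.39) = -0.367227.
A* = -0.301521 + -0.367227 = -0.6687

-0.6687


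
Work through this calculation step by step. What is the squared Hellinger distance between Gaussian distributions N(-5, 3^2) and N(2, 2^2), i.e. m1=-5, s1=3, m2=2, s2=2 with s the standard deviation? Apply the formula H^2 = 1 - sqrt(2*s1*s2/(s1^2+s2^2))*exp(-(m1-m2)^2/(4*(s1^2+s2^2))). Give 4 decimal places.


Squared Hellinger distance for Gaussians:
H^2 = 1 - sqrt(2*s1*s2/(s1^2+s2^2)) * exp(-(m1-m2)^2/(4*(s1^2+s2^2))).
s1^2 = 9, s2^2 = 4, s1^2+s2^2 = 13.
sqrt(2*3*2/(13)) = 0.960769.
(m1-m2)^2 = (-7)^2 = 49.
exp(-49/(4*13)) = exp(-0.942308) = 0.389727.
H^2 = 1 - 0.960769*0.389727 = 0.6256

0.6256


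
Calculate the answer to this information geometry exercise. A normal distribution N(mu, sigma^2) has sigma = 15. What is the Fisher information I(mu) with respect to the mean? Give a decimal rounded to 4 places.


The Fisher information for the mean of a normal distribution is I(mu) = 1/sigma^2.
sigma = 15, so sigma^2 = 225.
I(mu) = 1/225 = 0.0044

0.0044


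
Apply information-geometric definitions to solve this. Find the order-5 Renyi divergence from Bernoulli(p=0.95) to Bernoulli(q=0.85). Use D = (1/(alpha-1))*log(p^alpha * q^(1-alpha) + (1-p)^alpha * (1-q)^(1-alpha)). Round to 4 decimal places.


Renyi divergence of order alpha between Bernoulli distributions:
D = (1/(alpha-1))*log(p^alpha * q^(1-alpha) + (1-p)^alpha * (1-q)^(1-alpha)).
alpha = 5, p = 0.95, q = 0.85.
p^alpha * q^(1-alpha) = 0.95^5 * 0.85^-4 = 1.482321.
(1-p)^alpha * (1-q)^(1-alpha) = 0.05^5 * 0.15^-4 = 0.000617.
sum = 1.482321 + 0.000617 = 1.482938.
D = (1/4)*log(1.482938) = 0.0985

0.0985


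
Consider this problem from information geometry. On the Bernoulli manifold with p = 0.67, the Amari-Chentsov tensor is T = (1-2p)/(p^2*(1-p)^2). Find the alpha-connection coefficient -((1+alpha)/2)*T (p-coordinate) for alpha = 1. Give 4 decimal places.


Skewness (Amari-Chentsov) tensor: T = (1-2p)/(p^2*(1-p)^2).
p = 0.67, 1-2p = -0.34, p^2 = 0.4489, (1-p)^2 = 0.1089.
T = -0.34/(0.4489 * 0.1089) = -6.955069.
In the p-coordinate, Gamma^(alpha) = Gamma^(0) - (alpha/2)*T with Gamma^(0) = (1/2)*g'(p) = -T/2,
so Gamma^(alpha) = -((1+alpha)/2)*T.
alpha = 1, -(1+alpha)/2 = -1.0.
Gamma = -1.0 * -6.955069 = 6.9551

6.9551


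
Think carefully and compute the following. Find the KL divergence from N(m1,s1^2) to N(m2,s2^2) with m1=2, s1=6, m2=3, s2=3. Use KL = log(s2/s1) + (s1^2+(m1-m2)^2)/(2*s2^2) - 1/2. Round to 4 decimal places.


KL divergence between normal distributions:
KL = log(s2/s1) + (s1^2 + (m1-m2)^2)/(2*s2^2) - 1/2.
log(3/6) = -0.693147.
(6^2 + (2-3)^2)/(2*3^2) = (36 + 1)/18 = 2.055556.
KL = -0.693147 + 2.055556 - 0.5 = 0.8624

0.8624


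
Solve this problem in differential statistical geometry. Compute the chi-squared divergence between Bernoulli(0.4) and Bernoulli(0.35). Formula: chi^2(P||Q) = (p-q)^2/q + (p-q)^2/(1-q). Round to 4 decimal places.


Chi-squared divergence between Bernoulli distributions:
chi^2 = (p-q)^2/q + (p-q)^2/(1-q).
p = 0.4, q = 0.35, p-q = 0.05.
(p-q)^2 = 0.0025.
term1 = 0.0025/0.35 = 0.007143.
term2 = 0.0025/0.65 = 0.003846.
chi^2 = 0.007143 + 0.003846 = 0.0110

0.0110


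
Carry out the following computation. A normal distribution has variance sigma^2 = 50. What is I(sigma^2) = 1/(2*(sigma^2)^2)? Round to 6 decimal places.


Fisher information for variance: I(sigma^2) = 1/(2*sigma^4).
sigma^2 = 50, so sigma^4 = 2500.
I = 1/(2*2500) = 1/5000 = 0.000200

0.000200


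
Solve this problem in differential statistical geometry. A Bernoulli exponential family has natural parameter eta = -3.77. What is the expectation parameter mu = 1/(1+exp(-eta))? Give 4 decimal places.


Dual coordinate (expectation parameter) for Bernoulli:
mu = 1/(1+exp(-eta)).
eta = -3.77.
exp(-eta) = exp(3.77) = 43.380065.
mu = 1/(1+43.380065) = 0.0225

0.0225


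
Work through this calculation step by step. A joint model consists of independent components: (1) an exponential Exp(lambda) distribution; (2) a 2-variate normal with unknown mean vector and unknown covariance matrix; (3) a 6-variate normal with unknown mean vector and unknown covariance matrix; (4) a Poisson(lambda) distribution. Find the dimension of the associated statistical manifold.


The dimension of a statistical manifold equals the number of free
(independent) real parameters of the model. For a product of independent
blocks the parameter counts add.
- exponential (lambda): 1.
- 2-variate normal: 2 (mean) + 2*3/2 = 3 (symmetric covariance) = 5.
- 6-variate normal: 6 (mean) + 6*7/2 = 21 (symmetric covariance) = 27.
- Poisson (lambda): 1.
Total = 1 + 5 + 27 + 1 = 34.
Dimension = 34

34


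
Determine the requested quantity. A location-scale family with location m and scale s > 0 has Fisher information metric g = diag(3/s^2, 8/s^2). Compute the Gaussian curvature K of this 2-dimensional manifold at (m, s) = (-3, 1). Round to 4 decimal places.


The metric has the form g = (A dm^2 + B ds^2)/s^2 with A = 3, B = 8.
Substitute u = sqrt(A/B)*m: g = B*(du^2 + ds^2)/s^2, i.e. B times the
Poincare upper half-plane metric, which has constant Gaussian curvature -1.
Scaling a 2D metric by a constant c divides the Gaussian curvature by c,
so K = -1/B = -1/(8) = -0.1250 everywhere (the point (m, s) = (-3, 1) is irrelevant:
the curvature is constant).
The requested Gaussian curvature is K = -0.1250.

-0.1250


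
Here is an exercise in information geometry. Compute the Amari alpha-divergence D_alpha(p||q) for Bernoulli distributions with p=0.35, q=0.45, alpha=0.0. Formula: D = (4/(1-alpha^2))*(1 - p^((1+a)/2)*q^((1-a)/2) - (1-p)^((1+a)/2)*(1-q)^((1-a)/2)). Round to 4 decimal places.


Amari alpha-divergence:
D = (4/(1-alpha^2))*(1 - p^((1+a)/2)*q^((1-a)/2) - (1-p)^((1+a)/2)*(1-q)^((1-a)/2)).
alpha = 0.0, p = 0.35, q = 0.45.
e1 = (1+alpha)/2 = 0.5, e2 = (1-alpha)/2 = 0.5.
t1 = p^e1 * q^e2 = 0.35^0.5 * 0.45^0.5 = 0.396863.
t2 = (1-p)^e1 * (1-q)^e2 = 0.65^0.5 * 0.55^0.5 = 0.597913.
4/(1-alpha^2) = 4.0.
D = 4.0*(1 - 0.396863 - 0.597913) = 0.0209

0.0209


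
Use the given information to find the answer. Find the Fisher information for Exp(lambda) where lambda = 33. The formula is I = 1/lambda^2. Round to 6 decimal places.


Fisher information for exponential: I(lambda) = 1/lambda^2.
lambda = 33, lambda^2 = 1089.
I = 1/1089 = 0.000918

0.000918


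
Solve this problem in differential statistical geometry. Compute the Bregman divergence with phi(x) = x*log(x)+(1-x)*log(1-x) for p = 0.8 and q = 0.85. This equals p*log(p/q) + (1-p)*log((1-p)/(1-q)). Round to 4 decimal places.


Bregman divergence with negative entropy generator:
D = p*log(p/q) + (1-p)*log((1-p)/(1-q)).
p = 0.8, q = 0.85.
p*log(p/q) = 0.8*log(0.8/0.85) = -0.0485.
(1-p)*log((1-p)/(1-q)) = 0.2*log(0.2/0.15) = 0.057536.
D = -0.0485 + 0.057536 = 0.0090

0.0090


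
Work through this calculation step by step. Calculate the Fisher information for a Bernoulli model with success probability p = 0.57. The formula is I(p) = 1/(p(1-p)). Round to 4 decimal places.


For Bernoulli(p), Fisher information is I(p) = 1/(p*(1-p)).
p = 0.57, 1-p = 0.43.
p*(1-p) = 0.2451.
I(p) = 1/0.2451 = 4.0800

4.0800


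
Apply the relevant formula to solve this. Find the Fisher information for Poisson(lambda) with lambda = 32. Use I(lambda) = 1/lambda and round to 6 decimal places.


Fisher information for Poisson: I(lambda) = 1/lambda.
lambda = 32.
I(lambda) = 1/32 = 0.031250

0.031250


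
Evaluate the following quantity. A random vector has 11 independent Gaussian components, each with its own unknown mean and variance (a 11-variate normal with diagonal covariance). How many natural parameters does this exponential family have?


Exponential family dimension calculation:
Each univariate normal has two natural parameters (mu/sigma^2 and -1/(2 sigma^2)).
With 11 independent components, dim = 2 * 11 = 22.

22


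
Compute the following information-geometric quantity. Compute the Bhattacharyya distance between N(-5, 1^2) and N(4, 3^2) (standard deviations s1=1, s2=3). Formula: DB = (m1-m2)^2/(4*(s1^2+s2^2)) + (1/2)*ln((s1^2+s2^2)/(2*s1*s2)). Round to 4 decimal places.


Bhattacharyya distance between two Gaussians:
DB = (m1-m2)^2/(4*(s1^2+s2^2)) + (1/2)*ln((s1^2+s2^2)/(2*s1*s2)).
(m1-m2)^2 = (-9)^2 = 81.
s1^2+s2^2 = 1 + 9 = 10.
term1 = 81/40 = 2.025.
term2 = 0.5*ln(10/6.0) = 0.255413.
DB = 2.025 + 0.255413 = 2.2804

2.2804


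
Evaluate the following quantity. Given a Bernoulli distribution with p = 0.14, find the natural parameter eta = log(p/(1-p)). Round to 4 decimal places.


Natural parameter for Bernoulli: eta = log(p/(1-p)).
p = 0.14, 1-p = 0.86.
p/(1-p) = 0.162791.
eta = log(0.162791) = -1.8153

-1.8153


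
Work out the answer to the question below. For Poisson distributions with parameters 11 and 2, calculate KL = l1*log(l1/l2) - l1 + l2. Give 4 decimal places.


KL divergence for Poisson:
KL = l1*log(l1/l2) - l1 + l2.
l1 = 11, l2 = 2.
log(11/2) = 1.704748.
l1*log(l1/l2) = 11 * 1.704748 = 18.752229.
KL = 18.752229 - 11 + 2 = 9.7522

9.7522


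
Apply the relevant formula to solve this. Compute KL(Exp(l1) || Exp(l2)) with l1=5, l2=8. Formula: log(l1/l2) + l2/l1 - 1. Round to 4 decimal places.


KL divergence for exponential family:
KL = log(l1/l2) + l2/l1 - 1.
log(5/8) = -0.470004.
8/5 = 1.6.
KL = -0.470004 + 1.6 - 1 = 0.1300

0.1300


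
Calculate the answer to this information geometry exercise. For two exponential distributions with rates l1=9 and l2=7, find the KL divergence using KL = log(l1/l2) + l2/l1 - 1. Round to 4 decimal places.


KL divergence for exponential family:
KL = log(l1/l2) + l2/l1 - 1.
log(9/7) = 0.251314.
7/9 = 0.777778.
KL = 0.251314 + 0.777778 - 1 = 0.0291

0.0291


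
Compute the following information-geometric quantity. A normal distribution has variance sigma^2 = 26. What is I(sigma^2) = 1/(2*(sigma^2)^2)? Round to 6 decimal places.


Fisher information for variance: I(sigma^2) = 1/(2*sigma^4).
sigma^2 = 26, so sigma^4 = 676.
I = 1/(2*676) = 1/1352 = 0.000740

0.000740


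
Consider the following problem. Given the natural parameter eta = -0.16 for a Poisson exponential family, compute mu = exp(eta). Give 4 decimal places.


Expectation parameter for Poisson exponential family:
mu = exp(eta).
eta = -0.16.
mu = exp(-0.16) = 0.8521

0.8521


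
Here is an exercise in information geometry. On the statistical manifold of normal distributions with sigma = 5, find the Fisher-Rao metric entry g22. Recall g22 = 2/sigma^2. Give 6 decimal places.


For the 2-parameter normal family, the Fisher metric has:
  g11 = 1/sigma^2, g22 = 2/sigma^2.
sigma = 5, sigma^2 = 25.
g22 = 0.080000

0.080000


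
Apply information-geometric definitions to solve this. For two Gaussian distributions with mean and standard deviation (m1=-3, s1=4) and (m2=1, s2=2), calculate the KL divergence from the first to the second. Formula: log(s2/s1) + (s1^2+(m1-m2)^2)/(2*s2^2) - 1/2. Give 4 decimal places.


KL divergence between normal distributions:
KL = log(s2/s1) + (s1^2 + (m1-m2)^2)/(2*s2^2) - 1/2.
log(2/4) = -0.693147.
(4^2 + (-3-1)^2)/(2*2^2) = (16 + 16)/8 = 4.0.
KL = -0.693147 + 4.0 - 0.5 = 2.8069

2.8069
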